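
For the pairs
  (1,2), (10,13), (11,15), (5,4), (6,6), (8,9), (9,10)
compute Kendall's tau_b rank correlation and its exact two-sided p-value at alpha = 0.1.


Step 1: Enumerate the 21 unordered pairs (i,j) with i<j and classify each by sign(x_j-x_i) * sign(y_j-y_i).
  (1,2):dx=+9,dy=+11->C; (1,3):dx=+10,dy=+13->C; (1,4):dx=+4,dy=+2->C; (1,5):dx=+5,dy=+4->C
  (1,6):dx=+7,dy=+7->C; (1,7):dx=+8,dy=+8->C; (2,3):dx=+1,dy=+2->C; (2,4):dx=-5,dy=-9->C
  (2,5):dx=-4,dy=-7->C; (2,6):dx=-2,dy=-4->C; (2,7):dx=-1,dy=-3->C; (3,4):dx=-6,dy=-11->C
  (3,5):dx=-5,dy=-9->C; (3,6):dx=-3,dy=-6->C; (3,7):dx=-2,dy=-5->C; (4,5):dx=+1,dy=+2->C
  (4,6):dx=+3,dy=+5->C; (4,7):dx=+4,dy=+6->C; (5,6):dx=+2,dy=+3->C; (5,7):dx=+3,dy=+4->C
  (6,7):dx=+1,dy=+1->C
Step 2: C = 21, D = 0, total pairs = 21.
Step 3: tau = (C - D)/(n(n-1)/2) = (21 - 0)/21 = 1.000000.
Step 4: Exact two-sided p-value (enumerate n! = 5040 permutations of y under H0): p = 0.000397.
Step 5: alpha = 0.1. reject H0.

tau_b = 1.0000 (C=21, D=0), p = 0.000397, reject H0.


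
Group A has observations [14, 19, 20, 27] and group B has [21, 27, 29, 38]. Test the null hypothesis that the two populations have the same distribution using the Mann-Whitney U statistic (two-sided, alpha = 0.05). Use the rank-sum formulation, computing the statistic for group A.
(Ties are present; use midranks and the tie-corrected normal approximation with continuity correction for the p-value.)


Step 1: Combine and sort all 8 observations; assign midranks.
sorted (value, group): (14,X), (19,X), (20,X), (21,Y), (27,X), (27,Y), (29,Y), (38,Y)
ranks: 14->1, 19->2, 20->3, 21->4, 27->5.5, 27->5.5, 29->7, 38->8
Step 2: Rank sum for X: R1 = 1 + 2 + 3 + 5.5 = 11.5.
Step 3: U_X = R1 - n1(n1+1)/2 = 11.5 - 4*5/2 = 11.5 - 10 = 1.5.
       U_Y = n1*n2 - U_X = 16 - 1.5 = 14.5.
Step 4: Ties are present, so use the tie-corrected normal approximation (with continuity correction) for the p-value.
Step 5: p-value = 0.081429; compare to alpha = 0.05. fail to reject H0.

U_X = 1.5, p = 0.081429, fail to reject H0 at alpha = 0.05.


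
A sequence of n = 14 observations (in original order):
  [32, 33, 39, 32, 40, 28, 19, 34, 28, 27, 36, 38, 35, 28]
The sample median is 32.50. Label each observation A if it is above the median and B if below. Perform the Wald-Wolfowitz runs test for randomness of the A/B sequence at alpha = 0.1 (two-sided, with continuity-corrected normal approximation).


Step 1: Compute median = 32.50; label A = above, B = below.
Labels in order: BAABABBABBAAAB  (n_A = 7, n_B = 7)
Step 2: Count runs R = 9.
Step 3: Under H0 (random ordering), E[R] = 2*n_A*n_B/(n_A+n_B) + 1 = 2*7*7/14 + 1 = 8.0000.
        Var[R] = 2*n_A*n_B*(2*n_A*n_B - n_A - n_B) / ((n_A+n_B)^2 * (n_A+n_B-1)) = 8232/2548 = 3.2308.
        SD[R] = 1.7974.
Step 4: Continuity-corrected z = (R - 0.5 - E[R]) / SD[R] = (9 - 0.5 - 8.0000) / 1.7974 = 0.2782.
Step 5: Two-sided p-value via normal approximation = 2*(1 - Phi(|z|)) = 0.780879.
Step 6: alpha = 0.1. fail to reject H0.

R = 9, z = 0.2782, p = 0.780879, fail to reject H0.


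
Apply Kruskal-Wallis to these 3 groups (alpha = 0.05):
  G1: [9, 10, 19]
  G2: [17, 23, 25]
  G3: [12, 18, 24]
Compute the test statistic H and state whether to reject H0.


Step 1: Combine all N = 9 observations and assign midranks.
sorted (value, group, rank): (9,G1,1), (10,G1,2), (12,G3,3), (17,G2,4), (18,G3,5), (19,G1,6), (23,G2,7), (24,G3,8), (25,G2,9)
Step 2: Sum ranks within each group.
R_1 = 9 (n_1 = 3)
R_2 = 20 (n_2 = 3)
R_3 = 16 (n_3 = 3)
Step 3: H = 12/(N(N+1)) * sum(R_i^2/n_i) - 3(N+1)
     = 12/(9*10) * (9^2/3 + 20^2/3 + 16^2/3) - 3*10
     = 0.133333 * 245.667 - 30
     = 2.755556.
Step 4: No ties, so H is used without correction.
Step 5: Under H0, H ~ chi^2(2); p-value = 0.252138.
Step 6: alpha = 0.05. fail to reject H0.

H = 2.7556, df = 2, p = 0.252138, fail to reject H0.


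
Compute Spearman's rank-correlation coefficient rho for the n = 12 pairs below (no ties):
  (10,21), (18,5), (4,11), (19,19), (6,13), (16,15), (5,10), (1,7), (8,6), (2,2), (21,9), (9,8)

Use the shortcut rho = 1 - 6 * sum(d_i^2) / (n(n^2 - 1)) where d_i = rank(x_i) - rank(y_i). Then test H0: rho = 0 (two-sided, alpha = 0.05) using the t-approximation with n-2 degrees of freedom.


Step 1: Rank x and y separately (midranks; no ties here).
rank(x): 10->8, 18->10, 4->3, 19->11, 6->5, 16->9, 5->4, 1->1, 8->6, 2->2, 21->12, 9->7
rank(y): 21->12, 5->2, 11->8, 19->11, 13->9, 15->10, 10->7, 7->4, 6->3, 2->1, 9->6, 8->5
Step 2: d_i = R_x(i) - R_y(i); compute d_i^2.
  (8-12)^2=16, (10-2)^2=64, (3-8)^2=25, (11-11)^2=0, (5-9)^2=16, (9-10)^2=1, (4-7)^2=9, (1-4)^2=9, (6-3)^2=9, (2-1)^2=1, (12-6)^2=36, (7-5)^2=4
sum(d^2) = 190.
Step 3: rho = 1 - 6*190 / (12*(12^2 - 1)) = 1 - 1140/1716 = 0.335664.
Step 4: Under H0, t = rho * sqrt((n-2)/(1-rho^2)) = 1.1268 ~ t(10).
Step 5: Two-sided p-value from the t-distribution with 10 df = 0.286123.
Step 6: alpha = 0.05. fail to reject H0.

rho = 0.3357, p = 0.286123, fail to reject H0 at alpha = 0.05.


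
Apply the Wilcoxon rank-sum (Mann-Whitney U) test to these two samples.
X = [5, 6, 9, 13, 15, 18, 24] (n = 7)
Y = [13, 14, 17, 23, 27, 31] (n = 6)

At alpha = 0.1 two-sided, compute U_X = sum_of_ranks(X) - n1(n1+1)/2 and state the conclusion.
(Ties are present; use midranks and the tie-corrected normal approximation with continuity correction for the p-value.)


Step 1: Combine and sort all 13 observations; assign midranks.
sorted (value, group): (5,X), (6,X), (9,X), (13,X), (13,Y), (14,Y), (15,X), (17,Y), (18,X), (23,Y), (24,X), (27,Y), (31,Y)
ranks: 5->1, 6->2, 9->3, 13->4.5, 13->4.5, 14->6, 15->7, 17->8, 18->9, 23->10, 24->11, 27->12, 31->13
Step 2: Rank sum for X: R1 = 1 + 2 + 3 + 4.5 + 7 + 9 + 11 = 37.5.
Step 3: U_X = R1 - n1(n1+1)/2 = 37.5 - 7*8/2 = 37.5 - 28 = 9.5.
       U_Y = n1*n2 - U_X = 42 - 9.5 = 32.5.
Step 4: Ties are present, so use the tie-corrected normal approximation (with continuity correction) for the p-value.
Step 5: p-value = 0.115582; compare to alpha = 0.1. fail to reject H0.

U_X = 9.5, p = 0.115582, fail to reject H0 at alpha = 0.1.


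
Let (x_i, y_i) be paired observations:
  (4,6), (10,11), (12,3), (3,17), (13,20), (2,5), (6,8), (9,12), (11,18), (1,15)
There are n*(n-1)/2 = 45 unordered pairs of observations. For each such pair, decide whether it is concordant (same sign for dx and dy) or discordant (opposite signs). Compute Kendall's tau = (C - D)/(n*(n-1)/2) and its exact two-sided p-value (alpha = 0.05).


Step 1: Enumerate the 45 unordered pairs (i,j) with i<j and classify each by sign(x_j-x_i) * sign(y_j-y_i).
  (1,2):dx=+6,dy=+5->C; (1,3):dx=+8,dy=-3->D; (1,4):dx=-1,dy=+11->D; (1,5):dx=+9,dy=+14->C
  (1,6):dx=-2,dy=-1->C; (1,7):dx=+2,dy=+2->C; (1,8):dx=+5,dy=+6->C; (1,9):dx=+7,dy=+12->C
  (1,10):dx=-3,dy=+9->D; (2,3):dx=+2,dy=-8->D; (2,4):dx=-7,dy=+6->D; (2,5):dx=+3,dy=+9->C
  (2,6):dx=-8,dy=-6->C; (2,7):dx=-4,dy=-3->C; (2,8):dx=-1,dy=+1->D; (2,9):dx=+1,dy=+7->C
  (2,10):dx=-9,dy=+4->D; (3,4):dx=-9,dy=+14->D; (3,5):dx=+1,dy=+17->C; (3,6):dx=-10,dy=+2->D
  (3,7):dx=-6,dy=+5->D; (3,8):dx=-3,dy=+9->D; (3,9):dx=-1,dy=+15->D; (3,10):dx=-11,dy=+12->D
  (4,5):dx=+10,dy=+3->C; (4,6):dx=-1,dy=-12->C; (4,7):dx=+3,dy=-9->D; (4,8):dx=+6,dy=-5->D
  (4,9):dx=+8,dy=+1->C; (4,10):dx=-2,dy=-2->C; (5,6):dx=-11,dy=-15->C; (5,7):dx=-7,dy=-12->C
  (5,8):dx=-4,dy=-8->C; (5,9):dx=-2,dy=-2->C; (5,10):dx=-12,dy=-5->C; (6,7):dx=+4,dy=+3->C
  (6,8):dx=+7,dy=+7->C; (6,9):dx=+9,dy=+13->C; (6,10):dx=-1,dy=+10->D; (7,8):dx=+3,dy=+4->C
  (7,9):dx=+5,dy=+10->C; (7,10):dx=-5,dy=+7->D; (8,9):dx=+2,dy=+6->C; (8,10):dx=-8,dy=+3->D
  (9,10):dx=-10,dy=-3->C
Step 2: C = 27, D = 18, total pairs = 45.
Step 3: tau = (C - D)/(n(n-1)/2) = (27 - 18)/45 = 0.200000.
Step 4: Exact two-sided p-value (enumerate n! = 3628800 permutations of y under H0): p = 0.484313.
Step 5: alpha = 0.05. fail to reject H0.

tau_b = 0.2000 (C=27, D=18), p = 0.484313, fail to reject H0.


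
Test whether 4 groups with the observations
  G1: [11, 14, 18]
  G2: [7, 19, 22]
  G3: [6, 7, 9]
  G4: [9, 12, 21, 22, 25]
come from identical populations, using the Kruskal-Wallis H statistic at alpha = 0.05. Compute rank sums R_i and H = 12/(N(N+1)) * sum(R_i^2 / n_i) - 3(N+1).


Step 1: Combine all N = 14 observations and assign midranks.
sorted (value, group, rank): (6,G3,1), (7,G2,2.5), (7,G3,2.5), (9,G3,4.5), (9,G4,4.5), (11,G1,6), (12,G4,7), (14,G1,8), (18,G1,9), (19,G2,10), (21,G4,11), (22,G2,12.5), (22,G4,12.5), (25,G4,14)
Step 2: Sum ranks within each group.
R_1 = 23 (n_1 = 3)
R_2 = 25 (n_2 = 3)
R_3 = 8 (n_3 = 3)
R_4 = 49 (n_4 = 5)
Step 3: H = 12/(N(N+1)) * sum(R_i^2/n_i) - 3(N+1)
     = 12/(14*15) * (23^2/3 + 25^2/3 + 8^2/3 + 49^2/5) - 3*15
     = 0.057143 * 886.2 - 45
     = 5.640000.
Step 4: Ties present; correction factor C = 1 - 18/(14^3 - 14) = 0.993407. Corrected H = 5.640000 / 0.993407 = 5.677434.
Step 5: Under H0, H ~ chi^2(3); p-value = 0.128403.
Step 6: alpha = 0.05. fail to reject H0.

H = 5.6774, df = 3, p = 0.128403, fail to reject H0.


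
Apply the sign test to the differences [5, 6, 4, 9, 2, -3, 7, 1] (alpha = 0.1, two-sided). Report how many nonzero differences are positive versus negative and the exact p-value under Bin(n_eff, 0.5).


Step 1: Discard zero differences. Original n = 8; n_eff = number of nonzero differences = 8.
Nonzero differences (with sign): +5, +6, +4, +9, +2, -3, +7, +1
Step 2: Count signs: positive = 7, negative = 1.
Step 3: Under H0: P(positive) = 0.5, so the number of positives S ~ Bin(8, 0.5).
Step 4: Two-sided exact p-value = sum of Bin(8,0.5) probabilities at or below the observed probability = 0.070312.
Step 5: alpha = 0.1. reject H0.

n_eff = 8, pos = 7, neg = 1, p = 0.070312, reject H0.


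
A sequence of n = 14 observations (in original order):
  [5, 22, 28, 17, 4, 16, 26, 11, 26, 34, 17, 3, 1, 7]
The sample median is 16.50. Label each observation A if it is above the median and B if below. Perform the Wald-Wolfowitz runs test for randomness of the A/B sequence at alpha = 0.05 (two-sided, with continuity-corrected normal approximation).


Step 1: Compute median = 16.50; label A = above, B = below.
Labels in order: BAAABBABAAABBB  (n_A = 7, n_B = 7)
Step 2: Count runs R = 7.
Step 3: Under H0 (random ordering), E[R] = 2*n_A*n_B/(n_A+n_B) + 1 = 2*7*7/14 + 1 = 8.0000.
        Var[R] = 2*n_A*n_B*(2*n_A*n_B - n_A - n_B) / ((n_A+n_B)^2 * (n_A+n_B-1)) = 8232/2548 = 3.2308.
        SD[R] = 1.7974.
Step 4: Continuity-corrected z = (R + 0.5 - E[R]) / SD[R] = (7 + 0.5 - 8.0000) / 1.7974 = -0.2782.
Step 5: Two-sided p-value via normal approximation = 2*(1 - Phi(|z|)) = 0.780879.
Step 6: alpha = 0.05. fail to reject H0.

R = 7, z = -0.2782, p = 0.780879, fail to reject H0.


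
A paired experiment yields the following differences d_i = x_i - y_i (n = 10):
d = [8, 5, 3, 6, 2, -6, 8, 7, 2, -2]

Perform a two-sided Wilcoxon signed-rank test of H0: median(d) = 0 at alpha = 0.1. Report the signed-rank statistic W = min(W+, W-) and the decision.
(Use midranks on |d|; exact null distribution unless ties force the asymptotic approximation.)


Step 1: Drop any zero differences (none here) and take |d_i|.
|d| = [8, 5, 3, 6, 2, 6, 8, 7, 2, 2]
Step 2: Midrank |d_i| (ties get averaged ranks).
ranks: |8|->9.5, |5|->5, |3|->4, |6|->6.5, |2|->2, |6|->6.5, |8|->9.5, |7|->8, |2|->2, |2|->2
Step 3: Attach original signs; sum ranks with positive sign and with negative sign.
W+ = 9.5 + 5 + 4 + 6.5 + 2 + 9.5 + 8 + 2 = 46.5
W- = 6.5 + 2 = 8.5
(Check: W+ + W- = 55 should equal n(n+1)/2 = 55.)
Step 4: Test statistic W = min(W+, W-) = 8.5.
Step 5: Ties in |d|, so use the tie-corrected normal approximation.
        E[W] = n(n+1)/4 = 10*11/4 = 27.5.
        Tie groups: |d|=2 (t=3), |d|=6 (t=2), |d|=8 (t=2); sum(t^3 - t) = 36.
        Var[W] = n(n+1)(2n+1)/24 - sum(t^3-t)/48 = 2310/24 - 36/48 = 95.5.
        z = (W - E[W]) / sqrt(Var[W]) = (8.5 - 27.5) / 9.7724 = -1.9442.
        Two-sided p = 2*Phi(z) = 0.051865.
Step 6: alpha = 0.1. reject H0.

W+ = 46.5, W- = 8.5, W = min = 8.5, p = 0.051865, reject H0.


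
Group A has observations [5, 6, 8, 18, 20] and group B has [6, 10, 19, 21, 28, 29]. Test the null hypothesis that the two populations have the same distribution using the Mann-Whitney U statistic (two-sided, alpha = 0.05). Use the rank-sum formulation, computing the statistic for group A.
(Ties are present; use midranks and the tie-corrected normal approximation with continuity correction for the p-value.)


Step 1: Combine and sort all 11 observations; assign midranks.
sorted (value, group): (5,X), (6,X), (6,Y), (8,X), (10,Y), (18,X), (19,Y), (20,X), (21,Y), (28,Y), (29,Y)
ranks: 5->1, 6->2.5, 6->2.5, 8->4, 10->5, 18->6, 19->7, 20->8, 21->9, 28->10, 29->11
Step 2: Rank sum for X: R1 = 1 + 2.5 + 4 + 6 + 8 = 21.5.
Step 3: U_X = R1 - n1(n1+1)/2 = 21.5 - 5*6/2 = 21.5 - 15 = 6.5.
       U_Y = n1*n2 - U_X = 30 - 6.5 = 23.5.
Step 4: Ties are present, so use the tie-corrected normal approximation (with continuity correction) for the p-value.
Step 5: p-value = 0.143215; compare to alpha = 0.05. fail to reject H0.

U_X = 6.5, p = 0.143215, fail to reject H0 at alpha = 0.05.


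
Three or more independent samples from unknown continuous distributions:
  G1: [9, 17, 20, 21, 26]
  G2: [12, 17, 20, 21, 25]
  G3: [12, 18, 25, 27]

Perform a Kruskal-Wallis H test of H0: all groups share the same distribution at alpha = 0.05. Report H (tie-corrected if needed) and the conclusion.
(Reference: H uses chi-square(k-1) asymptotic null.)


Step 1: Combine all N = 14 observations and assign midranks.
sorted (value, group, rank): (9,G1,1), (12,G2,2.5), (12,G3,2.5), (17,G1,4.5), (17,G2,4.5), (18,G3,6), (20,G1,7.5), (20,G2,7.5), (21,G1,9.5), (21,G2,9.5), (25,G2,11.5), (25,G3,11.5), (26,G1,13), (27,G3,14)
Step 2: Sum ranks within each group.
R_1 = 35.5 (n_1 = 5)
R_2 = 35.5 (n_2 = 5)
R_3 = 34 (n_3 = 4)
Step 3: H = 12/(N(N+1)) * sum(R_i^2/n_i) - 3(N+1)
     = 12/(14*15) * (35.5^2/5 + 35.5^2/5 + 34^2/4) - 3*15
     = 0.057143 * 793.1 - 45
     = 0.320000.
Step 4: Ties present; correction factor C = 1 - 30/(14^3 - 14) = 0.989011. Corrected H = 0.320000 / 0.989011 = 0.323556.
Step 5: Under H0, H ~ chi^2(2); p-value = 0.850630.
Step 6: alpha = 0.05. fail to reject H0.

H = 0.3236, df = 2, p = 0.850630, fail to reject H0.


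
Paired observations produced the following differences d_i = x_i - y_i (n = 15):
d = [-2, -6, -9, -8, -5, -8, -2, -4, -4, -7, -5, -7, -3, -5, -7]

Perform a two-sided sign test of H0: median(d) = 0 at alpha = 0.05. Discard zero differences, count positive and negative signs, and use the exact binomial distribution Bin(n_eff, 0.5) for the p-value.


Step 1: Discard zero differences. Original n = 15; n_eff = number of nonzero differences = 15.
Nonzero differences (with sign): -2, -6, -9, -8, -5, -8, -2, -4, -4, -7, -5, -7, -3, -5, -7
Step 2: Count signs: positive = 0, negative = 15.
Step 3: Under H0: P(positive) = 0.5, so the number of positives S ~ Bin(15, 0.5).
Step 4: Two-sided exact p-value = sum of Bin(15,0.5) probabilities at or below the observed probability = 0.000061.
Step 5: alpha = 0.05. reject H0.

n_eff = 15, pos = 0, neg = 15, p = 0.000061, reject H0.


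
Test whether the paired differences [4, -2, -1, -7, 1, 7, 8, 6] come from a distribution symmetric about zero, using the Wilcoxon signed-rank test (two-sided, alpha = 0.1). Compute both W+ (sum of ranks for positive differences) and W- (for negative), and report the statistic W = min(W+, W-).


Step 1: Drop any zero differences (none here) and take |d_i|.
|d| = [4, 2, 1, 7, 1, 7, 8, 6]
Step 2: Midrank |d_i| (ties get averaged ranks).
ranks: |4|->4, |2|->3, |1|->1.5, |7|->6.5, |1|->1.5, |7|->6.5, |8|->8, |6|->5
Step 3: Attach original signs; sum ranks with positive sign and with negative sign.
W+ = 4 + 1.5 + 6.5 + 8 + 5 = 25
W- = 3 + 1.5 + 6.5 = 11
(Check: W+ + W- = 36 should equal n(n+1)/2 = 36.)
Step 4: Test statistic W = min(W+, W-) = 11.
Step 5: Ties in |d|, so use the tie-corrected normal approximation.
        E[W] = n(n+1)/4 = 8*9/4 = 18.
        Tie groups: |d|=1 (t=2), |d|=7 (t=2); sum(t^3 - t) = 12.
        Var[W] = n(n+1)(2n+1)/24 - sum(t^3-t)/48 = 1224/24 - 12/48 = 50.75.
        z = (W - E[W]) / sqrt(Var[W]) = (11 - 18) / 7.1239 = -0.9826.
        Two-sided p = 2*Phi(z) = 0.325801.
Step 6: alpha = 0.1. fail to reject H0.

W+ = 25, W- = 11, W = min = 11, p = 0.325801, fail to reject H0.


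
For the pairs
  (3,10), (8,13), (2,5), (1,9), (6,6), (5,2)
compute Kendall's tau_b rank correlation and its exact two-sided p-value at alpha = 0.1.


Step 1: Enumerate the 15 unordered pairs (i,j) with i<j and classify each by sign(x_j-x_i) * sign(y_j-y_i).
  (1,2):dx=+5,dy=+3->C; (1,3):dx=-1,dy=-5->C; (1,4):dx=-2,dy=-1->C; (1,5):dx=+3,dy=-4->D
  (1,6):dx=+2,dy=-8->D; (2,3):dx=-6,dy=-8->C; (2,4):dx=-7,dy=-4->C; (2,5):dx=-2,dy=-7->C
  (2,6):dx=-3,dy=-11->C; (3,4):dx=-1,dy=+4->D; (3,5):dx=+4,dy=+1->C; (3,6):dx=+3,dy=-3->D
  (4,5):dx=+5,dy=-3->D; (4,6):dx=+4,dy=-7->D; (5,6):dx=-1,dy=-4->C
Step 2: C = 9, D = 6, total pairs = 15.
Step 3: tau = (C - D)/(n(n-1)/2) = (9 - 6)/15 = 0.200000.
Step 4: Exact two-sided p-value (enumerate n! = 720 permutations of y under H0): p = 0.719444.
Step 5: alpha = 0.1. fail to reject H0.

tau_b = 0.2000 (C=9, D=6), p = 0.719444, fail to reject H0.


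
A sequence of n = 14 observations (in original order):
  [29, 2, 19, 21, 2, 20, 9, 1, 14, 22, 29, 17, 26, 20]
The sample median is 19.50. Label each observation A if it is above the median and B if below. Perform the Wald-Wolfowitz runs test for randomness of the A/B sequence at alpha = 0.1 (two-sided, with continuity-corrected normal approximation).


Step 1: Compute median = 19.50; label A = above, B = below.
Labels in order: ABBABABBBAABAA  (n_A = 7, n_B = 7)
Step 2: Count runs R = 9.
Step 3: Under H0 (random ordering), E[R] = 2*n_A*n_B/(n_A+n_B) + 1 = 2*7*7/14 + 1 = 8.0000.
        Var[R] = 2*n_A*n_B*(2*n_A*n_B - n_A - n_B) / ((n_A+n_B)^2 * (n_A+n_B-1)) = 8232/2548 = 3.2308.
        SD[R] = 1.7974.
Step 4: Continuity-corrected z = (R - 0.5 - E[R]) / SD[R] = (9 - 0.5 - 8.0000) / 1.7974 = 0.2782.
Step 5: Two-sided p-value via normal approximation = 2*(1 - Phi(|z|)) = 0.780879.
Step 6: alpha = 0.1. fail to reject H0.

R = 9, z = 0.2782, p = 0.780879, fail to reject H0.


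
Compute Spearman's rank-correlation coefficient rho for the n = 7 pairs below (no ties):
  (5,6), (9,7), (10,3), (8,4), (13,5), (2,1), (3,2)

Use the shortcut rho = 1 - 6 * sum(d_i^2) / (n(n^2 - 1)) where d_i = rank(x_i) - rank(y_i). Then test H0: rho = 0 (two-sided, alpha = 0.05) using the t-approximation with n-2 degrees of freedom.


Step 1: Rank x and y separately (midranks; no ties here).
rank(x): 5->3, 9->5, 10->6, 8->4, 13->7, 2->1, 3->2
rank(y): 6->6, 7->7, 3->3, 4->4, 5->5, 1->1, 2->2
Step 2: d_i = R_x(i) - R_y(i); compute d_i^2.
  (3-6)^2=9, (5-7)^2=4, (6-3)^2=9, (4-4)^2=0, (7-5)^2=4, (1-1)^2=0, (2-2)^2=0
sum(d^2) = 26.
Step 3: rho = 1 - 6*26 / (7*(7^2 - 1)) = 1 - 156/336 = 0.535714.
Step 4: Under H0, t = rho * sqrt((n-2)/(1-rho^2)) = 1.4186 ~ t(5).
Step 5: Two-sided p-value from the t-distribution with 5 df = 0.215217.
Step 6: alpha = 0.05. fail to reject H0.

rho = 0.5357, p = 0.215217, fail to reject H0 at alpha = 0.05.


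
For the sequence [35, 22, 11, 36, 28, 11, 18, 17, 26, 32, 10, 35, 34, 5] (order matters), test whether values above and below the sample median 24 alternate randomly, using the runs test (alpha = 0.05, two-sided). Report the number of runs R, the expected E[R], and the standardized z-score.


Step 1: Compute median = 24; label A = above, B = below.
Labels in order: ABBAABBBAABAAB  (n_A = 7, n_B = 7)
Step 2: Count runs R = 8.
Step 3: Under H0 (random ordering), E[R] = 2*n_A*n_B/(n_A+n_B) + 1 = 2*7*7/14 + 1 = 8.0000.
        Var[R] = 2*n_A*n_B*(2*n_A*n_B - n_A - n_B) / ((n_A+n_B)^2 * (n_A+n_B-1)) = 8232/2548 = 3.2308.
        SD[R] = 1.7974.
Step 4: R = E[R], so z = 0 with no continuity correction.
Step 5: Two-sided p-value via normal approximation = 2*(1 - Phi(|z|)) = 1.000000.
Step 6: alpha = 0.05. fail to reject H0.

R = 8, z = 0.0000, p = 1.000000, fail to reject H0.


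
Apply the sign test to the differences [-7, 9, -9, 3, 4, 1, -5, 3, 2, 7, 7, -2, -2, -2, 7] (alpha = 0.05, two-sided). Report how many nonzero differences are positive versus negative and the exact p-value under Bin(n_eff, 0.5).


Step 1: Discard zero differences. Original n = 15; n_eff = number of nonzero differences = 15.
Nonzero differences (with sign): -7, +9, -9, +3, +4, +1, -5, +3, +2, +7, +7, -2, -2, -2, +7
Step 2: Count signs: positive = 9, negative = 6.
Step 3: Under H0: P(positive) = 0.5, so the number of positives S ~ Bin(15, 0.5).
Step 4: Two-sided exact p-value = sum of Bin(15,0.5) probabilities at or below the observed probability = 0.607239.
Step 5: alpha = 0.05. fail to reject H0.

n_eff = 15, pos = 9, neg = 6, p = 0.607239, fail to reject H0.


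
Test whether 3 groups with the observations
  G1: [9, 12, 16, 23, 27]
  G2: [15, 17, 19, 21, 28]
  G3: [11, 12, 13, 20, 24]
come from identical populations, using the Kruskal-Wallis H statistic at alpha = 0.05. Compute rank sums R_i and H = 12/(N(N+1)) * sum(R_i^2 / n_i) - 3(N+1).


Step 1: Combine all N = 15 observations and assign midranks.
sorted (value, group, rank): (9,G1,1), (11,G3,2), (12,G1,3.5), (12,G3,3.5), (13,G3,5), (15,G2,6), (16,G1,7), (17,G2,8), (19,G2,9), (20,G3,10), (21,G2,11), (23,G1,12), (24,G3,13), (27,G1,14), (28,G2,15)
Step 2: Sum ranks within each group.
R_1 = 37.5 (n_1 = 5)
R_2 = 49 (n_2 = 5)
R_3 = 33.5 (n_3 = 5)
Step 3: H = 12/(N(N+1)) * sum(R_i^2/n_i) - 3(N+1)
     = 12/(15*16) * (37.5^2/5 + 49^2/5 + 33.5^2/5) - 3*16
     = 0.050000 * 985.9 - 48
     = 1.295000.
Step 4: Ties present; correction factor C = 1 - 6/(15^3 - 15) = 0.998214. Corrected H = 1.295000 / 0.998214 = 1.297317.
Step 5: Under H0, H ~ chi^2(2); p-value = 0.522747.
Step 6: alpha = 0.05. fail to reject H0.

H = 1.2973, df = 2, p = 0.522747, fail to reject H0.


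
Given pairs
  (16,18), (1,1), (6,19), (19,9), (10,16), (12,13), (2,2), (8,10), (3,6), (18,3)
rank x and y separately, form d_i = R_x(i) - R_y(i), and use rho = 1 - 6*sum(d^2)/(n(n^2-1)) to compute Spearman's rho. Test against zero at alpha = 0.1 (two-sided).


Step 1: Rank x and y separately (midranks; no ties here).
rank(x): 16->8, 1->1, 6->4, 19->10, 10->6, 12->7, 2->2, 8->5, 3->3, 18->9
rank(y): 18->9, 1->1, 19->10, 9->5, 16->8, 13->7, 2->2, 10->6, 6->4, 3->3
Step 2: d_i = R_x(i) - R_y(i); compute d_i^2.
  (8-9)^2=1, (1-1)^2=0, (4-10)^2=36, (10-5)^2=25, (6-8)^2=4, (7-7)^2=0, (2-2)^2=0, (5-6)^2=1, (3-4)^2=1, (9-3)^2=36
sum(d^2) = 104.
Step 3: rho = 1 - 6*104 / (10*(10^2 - 1)) = 1 - 624/990 = 0.369697.
Step 4: Under H0, t = rho * sqrt((n-2)/(1-rho^2)) = 1.1254 ~ t(8).
Step 5: Two-sided p-value from the t-distribution with 8 df = 0.293050.
Step 6: alpha = 0.1. fail to reject H0.

rho = 0.3697, p = 0.293050, fail to reject H0 at alpha = 0.1.


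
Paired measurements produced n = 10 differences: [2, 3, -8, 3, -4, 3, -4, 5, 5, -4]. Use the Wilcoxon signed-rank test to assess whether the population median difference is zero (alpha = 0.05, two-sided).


Step 1: Drop any zero differences (none here) and take |d_i|.
|d| = [2, 3, 8, 3, 4, 3, 4, 5, 5, 4]
Step 2: Midrank |d_i| (ties get averaged ranks).
ranks: |2|->1, |3|->3, |8|->10, |3|->3, |4|->6, |3|->3, |4|->6, |5|->8.5, |5|->8.5, |4|->6
Step 3: Attach original signs; sum ranks with positive sign and with negative sign.
W+ = 1 + 3 + 3 + 3 + 8.5 + 8.5 = 27
W- = 10 + 6 + 6 + 6 = 28
(Check: W+ + W- = 55 should equal n(n+1)/2 = 55.)
Step 4: Test statistic W = min(W+, W-) = 27.
Step 5: Ties in |d|, so use the tie-corrected normal approximation.
        E[W] = n(n+1)/4 = 10*11/4 = 27.5.
        Tie groups: |d|=3 (t=3), |d|=4 (t=3), |d|=5 (t=2); sum(t^3 - t) = 54.
        Var[W] = n(n+1)(2n+1)/24 - sum(t^3-t)/48 = 2310/24 - 54/48 = 95.125.
        z = (W - E[W]) / sqrt(Var[W]) = (27 - 27.5) / 9.7532 = -0.0513.
        Two-sided p = 2*Phi(z) = 0.959114.
Step 6: alpha = 0.05. fail to reject H0.

W+ = 27, W- = 28, W = min = 27, p = 0.959114, fail to reject H0.


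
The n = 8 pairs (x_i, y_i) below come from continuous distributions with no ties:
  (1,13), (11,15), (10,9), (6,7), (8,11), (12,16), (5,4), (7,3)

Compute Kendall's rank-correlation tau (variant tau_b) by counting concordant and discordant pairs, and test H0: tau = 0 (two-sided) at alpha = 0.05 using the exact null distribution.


Step 1: Enumerate the 28 unordered pairs (i,j) with i<j and classify each by sign(x_j-x_i) * sign(y_j-y_i).
  (1,2):dx=+10,dy=+2->C; (1,3):dx=+9,dy=-4->D; (1,4):dx=+5,dy=-6->D; (1,5):dx=+7,dy=-2->D
  (1,6):dx=+11,dy=+3->C; (1,7):dx=+4,dy=-9->D; (1,8):dx=+6,dy=-10->D; (2,3):dx=-1,dy=-6->C
  (2,4):dx=-5,dy=-8->C; (2,5):dx=-3,dy=-4->C; (2,6):dx=+1,dy=+1->C; (2,7):dx=-6,dy=-11->C
  (2,8):dx=-4,dy=-12->C; (3,4):dx=-4,dy=-2->C; (3,5):dx=-2,dy=+2->D; (3,6):dx=+2,dy=+7->C
  (3,7):dx=-5,dy=-5->C; (3,8):dx=-3,dy=-6->C; (4,5):dx=+2,dy=+4->C; (4,6):dx=+6,dy=+9->C
  (4,7):dx=-1,dy=-3->C; (4,8):dx=+1,dy=-4->D; (5,6):dx=+4,dy=+5->C; (5,7):dx=-3,dy=-7->C
  (5,8):dx=-1,dy=-8->C; (6,7):dx=-7,dy=-12->C; (6,8):dx=-5,dy=-13->C; (7,8):dx=+2,dy=-1->D
Step 2: C = 20, D = 8, total pairs = 28.
Step 3: tau = (C - D)/(n(n-1)/2) = (20 - 8)/28 = 0.428571.
Step 4: Exact two-sided p-value (enumerate n! = 40320 permutations of y under H0): p = 0.178869.
Step 5: alpha = 0.05. fail to reject H0.

tau_b = 0.4286 (C=20, D=8), p = 0.178869, fail to reject H0.


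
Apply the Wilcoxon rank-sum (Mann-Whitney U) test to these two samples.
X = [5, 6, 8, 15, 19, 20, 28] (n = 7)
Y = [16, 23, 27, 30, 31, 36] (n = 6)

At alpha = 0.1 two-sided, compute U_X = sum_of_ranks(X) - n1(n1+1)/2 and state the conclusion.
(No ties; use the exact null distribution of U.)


Step 1: Combine and sort all 13 observations; assign midranks.
sorted (value, group): (5,X), (6,X), (8,X), (15,X), (16,Y), (19,X), (20,X), (23,Y), (27,Y), (28,X), (30,Y), (31,Y), (36,Y)
ranks: 5->1, 6->2, 8->3, 15->4, 16->5, 19->6, 20->7, 23->8, 27->9, 28->10, 30->11, 31->12, 36->13
Step 2: Rank sum for X: R1 = 1 + 2 + 3 + 4 + 6 + 7 + 10 = 33.
Step 3: U_X = R1 - n1(n1+1)/2 = 33 - 7*8/2 = 33 - 28 = 5.
       U_Y = n1*n2 - U_X = 42 - 5 = 37.
Step 4: No ties, so the exact null distribution of U (based on enumerating the C(13,7) = 1716 equally likely rank assignments) gives the two-sided p-value.
Step 5: p-value = 0.022145; compare to alpha = 0.1. reject H0.

U_X = 5, p = 0.022145, reject H0 at alpha = 0.1.


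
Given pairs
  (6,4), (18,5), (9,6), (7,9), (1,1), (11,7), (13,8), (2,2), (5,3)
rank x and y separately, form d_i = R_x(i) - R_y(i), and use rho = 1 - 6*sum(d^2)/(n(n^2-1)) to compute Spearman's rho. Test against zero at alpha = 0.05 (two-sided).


Step 1: Rank x and y separately (midranks; no ties here).
rank(x): 6->4, 18->9, 9->6, 7->5, 1->1, 11->7, 13->8, 2->2, 5->3
rank(y): 4->4, 5->5, 6->6, 9->9, 1->1, 7->7, 8->8, 2->2, 3->3
Step 2: d_i = R_x(i) - R_y(i); compute d_i^2.
  (4-4)^2=0, (9-5)^2=16, (6-6)^2=0, (5-9)^2=16, (1-1)^2=0, (7-7)^2=0, (8-8)^2=0, (2-2)^2=0, (3-3)^2=0
sum(d^2) = 32.
Step 3: rho = 1 - 6*32 / (9*(9^2 - 1)) = 1 - 192/720 = 0.733333.
Step 4: Under H0, t = rho * sqrt((n-2)/(1-rho^2)) = 2.8538 ~ t(7).
Step 5: Two-sided p-value from the t-distribution with 7 df = 0.024554.
Step 6: alpha = 0.05. reject H0.

rho = 0.7333, p = 0.024554, reject H0 at alpha = 0.05.


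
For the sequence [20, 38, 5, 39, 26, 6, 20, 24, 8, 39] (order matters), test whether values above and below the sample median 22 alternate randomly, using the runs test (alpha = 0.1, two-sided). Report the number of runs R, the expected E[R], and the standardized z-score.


Step 1: Compute median = 22; label A = above, B = below.
Labels in order: BABAABBABA  (n_A = 5, n_B = 5)
Step 2: Count runs R = 8.
Step 3: Under H0 (random ordering), E[R] = 2*n_A*n_B/(n_A+n_B) + 1 = 2*5*5/10 + 1 = 6.0000.
        Var[R] = 2*n_A*n_B*(2*n_A*n_B - n_A - n_B) / ((n_A+n_B)^2 * (n_A+n_B-1)) = 2000/900 = 2.2222.
        SD[R] = 1.4907.
Step 4: Continuity-corrected z = (R - 0.5 - E[R]) / SD[R] = (8 - 0.5 - 6.0000) / 1.4907 = 1.0062.
Step 5: Two-sided p-value via normal approximation = 2*(1 - Phi(|z|)) = 0.314305.
Step 6: alpha = 0.1. fail to reject H0.

R = 8, z = 1.0062, p = 0.314305, fail to reject H0.


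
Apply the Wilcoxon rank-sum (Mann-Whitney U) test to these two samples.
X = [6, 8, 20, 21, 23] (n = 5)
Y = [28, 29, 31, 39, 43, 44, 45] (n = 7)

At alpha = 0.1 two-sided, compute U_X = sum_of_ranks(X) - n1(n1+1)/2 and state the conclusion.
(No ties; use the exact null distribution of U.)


Step 1: Combine and sort all 12 observations; assign midranks.
sorted (value, group): (6,X), (8,X), (20,X), (21,X), (23,X), (28,Y), (29,Y), (31,Y), (39,Y), (43,Y), (44,Y), (45,Y)
ranks: 6->1, 8->2, 20->3, 21->4, 23->5, 28->6, 29->7, 31->8, 39->9, 43->10, 44->11, 45->12
Step 2: Rank sum for X: R1 = 1 + 2 + 3 + 4 + 5 = 15.
Step 3: U_X = R1 - n1(n1+1)/2 = 15 - 5*6/2 = 15 - 15 = 0.
       U_Y = n1*n2 - U_X = 35 - 0 = 35.
Step 4: No ties, so the exact null distribution of U (based on enumerating the C(12,5) = 792 equally likely rank assignments) gives the two-sided p-value.
Step 5: p-value = 0.002525; compare to alpha = 0.1. reject H0.

U_X = 0, p = 0.002525, reject H0 at alpha = 0.1.


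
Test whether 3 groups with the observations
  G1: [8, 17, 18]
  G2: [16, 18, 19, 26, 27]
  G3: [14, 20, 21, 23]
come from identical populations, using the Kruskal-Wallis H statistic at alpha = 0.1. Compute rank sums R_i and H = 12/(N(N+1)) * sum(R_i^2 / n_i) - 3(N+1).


Step 1: Combine all N = 12 observations and assign midranks.
sorted (value, group, rank): (8,G1,1), (14,G3,2), (16,G2,3), (17,G1,4), (18,G1,5.5), (18,G2,5.5), (19,G2,7), (20,G3,8), (21,G3,9), (23,G3,10), (26,G2,11), (27,G2,12)
Step 2: Sum ranks within each group.
R_1 = 10.5 (n_1 = 3)
R_2 = 38.5 (n_2 = 5)
R_3 = 29 (n_3 = 4)
Step 3: H = 12/(N(N+1)) * sum(R_i^2/n_i) - 3(N+1)
     = 12/(12*13) * (10.5^2/3 + 38.5^2/5 + 29^2/4) - 3*13
     = 0.076923 * 543.45 - 39
     = 2.803846.
Step 4: Ties present; correction factor C = 1 - 6/(12^3 - 12) = 0.996503. Corrected H = 2.803846 / 0.996503 = 2.813684.
Step 5: Under H0, H ~ chi^2(2); p-value = 0.244915.
Step 6: alpha = 0.1. fail to reject H0.

H = 2.8137, df = 2, p = 0.244915, fail to reject H0.


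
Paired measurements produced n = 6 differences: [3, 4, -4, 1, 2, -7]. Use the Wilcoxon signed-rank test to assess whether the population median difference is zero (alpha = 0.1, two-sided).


Step 1: Drop any zero differences (none here) and take |d_i|.
|d| = [3, 4, 4, 1, 2, 7]
Step 2: Midrank |d_i| (ties get averaged ranks).
ranks: |3|->3, |4|->4.5, |4|->4.5, |1|->1, |2|->2, |7|->6
Step 3: Attach original signs; sum ranks with positive sign and with negative sign.
W+ = 3 + 4.5 + 1 + 2 = 10.5
W- = 4.5 + 6 = 10.5
(Check: W+ + W- = 21 should equal n(n+1)/2 = 21.)
Step 4: Test statistic W = min(W+, W-) = 10.5.
Step 5: Ties in |d|, so use the tie-corrected normal approximation.
        E[W] = n(n+1)/4 = 6*7/4 = 10.5.
        Tie groups: |d|=4 (t=2); sum(t^3 - t) = 6.
        Var[W] = n(n+1)(2n+1)/24 - sum(t^3-t)/48 = 546/24 - 6/48 = 22.625.
        z = (W - E[W]) / sqrt(Var[W]) = (10.5 - 10.5) / 4.7566 = 0.0000.
        Two-sided p = 2*Phi(z) = 1.000000.
Step 6: alpha = 0.1. fail to reject H0.

W+ = 10.5, W- = 10.5, W = min = 10.5, p = 1.000000, fail to reject H0.


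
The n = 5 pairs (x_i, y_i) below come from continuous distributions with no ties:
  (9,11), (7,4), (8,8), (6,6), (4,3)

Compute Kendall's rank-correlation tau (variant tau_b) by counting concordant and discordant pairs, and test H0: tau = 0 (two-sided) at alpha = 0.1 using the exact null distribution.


Step 1: Enumerate the 10 unordered pairs (i,j) with i<j and classify each by sign(x_j-x_i) * sign(y_j-y_i).
  (1,2):dx=-2,dy=-7->C; (1,3):dx=-1,dy=-3->C; (1,4):dx=-3,dy=-5->C; (1,5):dx=-5,dy=-8->C
  (2,3):dx=+1,dy=+4->C; (2,4):dx=-1,dy=+2->D; (2,5):dx=-3,dy=-1->C; (3,4):dx=-2,dy=-2->C
  (3,5):dx=-4,dy=-5->C; (4,5):dx=-2,dy=-3->C
Step 2: C = 9, D = 1, total pairs = 10.
Step 3: tau = (C - D)/(n(n-1)/2) = (9 - 1)/10 = 0.800000.
Step 4: Exact two-sided p-value (enumerate n! = 120 permutations of y under H0): p = 0.083333.
Step 5: alpha = 0.1. reject H0.

tau_b = 0.8000 (C=9, D=1), p = 0.083333, reject H0.


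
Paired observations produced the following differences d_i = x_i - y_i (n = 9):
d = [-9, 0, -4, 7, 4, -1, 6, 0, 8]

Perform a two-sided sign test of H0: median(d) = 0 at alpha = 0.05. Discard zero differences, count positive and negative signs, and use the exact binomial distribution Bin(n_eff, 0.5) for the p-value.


Step 1: Discard zero differences. Original n = 9; n_eff = number of nonzero differences = 7.
Nonzero differences (with sign): -9, -4, +7, +4, -1, +6, +8
Step 2: Count signs: positive = 4, negative = 3.
Step 3: Under H0: P(positive) = 0.5, so the number of positives S ~ Bin(7, 0.5).
Step 4: Two-sided exact p-value = sum of Bin(7,0.5) probabilities at or below the observed probability = 1.000000.
Step 5: alpha = 0.05. fail to reject H0.

n_eff = 7, pos = 4, neg = 3, p = 1.000000, fail to reject H0.


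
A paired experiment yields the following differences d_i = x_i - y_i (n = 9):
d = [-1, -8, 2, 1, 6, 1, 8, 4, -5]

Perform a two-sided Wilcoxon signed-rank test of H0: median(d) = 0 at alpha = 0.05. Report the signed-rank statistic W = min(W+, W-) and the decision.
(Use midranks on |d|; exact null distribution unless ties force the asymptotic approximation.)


Step 1: Drop any zero differences (none here) and take |d_i|.
|d| = [1, 8, 2, 1, 6, 1, 8, 4, 5]
Step 2: Midrank |d_i| (ties get averaged ranks).
ranks: |1|->2, |8|->8.5, |2|->4, |1|->2, |6|->7, |1|->2, |8|->8.5, |4|->5, |5|->6
Step 3: Attach original signs; sum ranks with positive sign and with negative sign.
W+ = 4 + 2 + 7 + 2 + 8.5 + 5 = 28.5
W- = 2 + 8.5 + 6 = 16.5
(Check: W+ + W- = 45 should equal n(n+1)/2 = 45.)
Step 4: Test statistic W = min(W+, W-) = 16.5.
Step 5: Ties in |d|, so use the tie-corrected normal approximation.
        E[W] = n(n+1)/4 = 9*10/4 = 22.5.
        Tie groups: |d|=1 (t=3), |d|=8 (t=2); sum(t^3 - t) = 30.
        Var[W] = n(n+1)(2n+1)/24 - sum(t^3-t)/48 = 1710/24 - 30/48 = 70.625.
        z = (W - E[W]) / sqrt(Var[W]) = (16.5 - 22.5) / 8.4039 = -0.7140.
        Two-sided p = 2*Phi(z) = 0.475254.
Step 6: alpha = 0.05. fail to reject H0.

W+ = 28.5, W- = 16.5, W = min = 16.5, p = 0.475254, fail to reject H0.


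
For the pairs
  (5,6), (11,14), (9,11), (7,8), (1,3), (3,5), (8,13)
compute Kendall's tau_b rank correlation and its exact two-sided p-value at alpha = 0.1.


Step 1: Enumerate the 21 unordered pairs (i,j) with i<j and classify each by sign(x_j-x_i) * sign(y_j-y_i).
  (1,2):dx=+6,dy=+8->C; (1,3):dx=+4,dy=+5->C; (1,4):dx=+2,dy=+2->C; (1,5):dx=-4,dy=-3->C
  (1,6):dx=-2,dy=-1->C; (1,7):dx=+3,dy=+7->C; (2,3):dx=-2,dy=-3->C; (2,4):dx=-4,dy=-6->C
  (2,5):dx=-10,dy=-11->C; (2,6):dx=-8,dy=-9->C; (2,7):dx=-3,dy=-1->C; (3,4):dx=-2,dy=-3->C
  (3,5):dx=-8,dy=-8->C; (3,6):dx=-6,dy=-6->C; (3,7):dx=-1,dy=+2->D; (4,5):dx=-6,dy=-5->C
  (4,6):dx=-4,dy=-3->C; (4,7):dx=+1,dy=+5->C; (5,6):dx=+2,dy=+2->C; (5,7):dx=+7,dy=+10->C
  (6,7):dx=+5,dy=+8->C
Step 2: C = 20, D = 1, total pairs = 21.
Step 3: tau = (C - D)/(n(n-1)/2) = (20 - 1)/21 = 0.904762.
Step 4: Exact two-sided p-value (enumerate n! = 5040 permutations of y under H0): p = 0.002778.
Step 5: alpha = 0.1. reject H0.

tau_b = 0.9048 (C=20, D=1), p = 0.002778, reject H0.


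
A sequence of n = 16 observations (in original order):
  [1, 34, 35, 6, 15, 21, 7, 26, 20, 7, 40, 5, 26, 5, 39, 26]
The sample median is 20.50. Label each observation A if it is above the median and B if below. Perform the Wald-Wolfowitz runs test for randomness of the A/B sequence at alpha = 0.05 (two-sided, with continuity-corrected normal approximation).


Step 1: Compute median = 20.50; label A = above, B = below.
Labels in order: BAABBABABBABABAA  (n_A = 8, n_B = 8)
Step 2: Count runs R = 12.
Step 3: Under H0 (random ordering), E[R] = 2*n_A*n_B/(n_A+n_B) + 1 = 2*8*8/16 + 1 = 9.0000.
        Var[R] = 2*n_A*n_B*(2*n_A*n_B - n_A - n_B) / ((n_A+n_B)^2 * (n_A+n_B-1)) = 14336/3840 = 3.7333.
        SD[R] = 1.9322.
Step 4: Continuity-corrected z = (R - 0.5 - E[R]) / SD[R] = (12 - 0.5 - 9.0000) / 1.9322 = 1.2939.
Step 5: Two-sided p-value via normal approximation = 2*(1 - Phi(|z|)) = 0.195709.
Step 6: alpha = 0.05. fail to reject H0.

R = 12, z = 1.2939, p = 0.195709, fail to reject H0.


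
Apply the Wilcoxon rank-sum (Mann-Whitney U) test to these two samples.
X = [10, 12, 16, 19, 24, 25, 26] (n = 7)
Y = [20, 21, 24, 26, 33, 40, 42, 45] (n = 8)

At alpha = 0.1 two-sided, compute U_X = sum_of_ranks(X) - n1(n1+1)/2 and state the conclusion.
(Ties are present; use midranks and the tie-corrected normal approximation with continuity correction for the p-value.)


Step 1: Combine and sort all 15 observations; assign midranks.
sorted (value, group): (10,X), (12,X), (16,X), (19,X), (20,Y), (21,Y), (24,X), (24,Y), (25,X), (26,X), (26,Y), (33,Y), (40,Y), (42,Y), (45,Y)
ranks: 10->1, 12->2, 16->3, 19->4, 20->5, 21->6, 24->7.5, 24->7.5, 25->9, 26->10.5, 26->10.5, 33->12, 40->13, 42->14, 45->15
Step 2: Rank sum for X: R1 = 1 + 2 + 3 + 4 + 7.5 + 9 + 10.5 = 37.
Step 3: U_X = R1 - n1(n1+1)/2 = 37 - 7*8/2 = 37 - 28 = 9.
       U_Y = n1*n2 - U_X = 56 - 9 = 47.
Step 4: Ties are present, so use the tie-corrected normal approximation (with continuity correction) for the p-value.
Step 5: p-value = 0.031969; compare to alpha = 0.1. reject H0.

U_X = 9, p = 0.031969, reject H0 at alpha = 0.1.


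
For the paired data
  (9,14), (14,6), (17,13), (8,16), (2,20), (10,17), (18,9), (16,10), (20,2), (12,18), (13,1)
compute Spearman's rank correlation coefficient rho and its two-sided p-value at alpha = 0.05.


Step 1: Rank x and y separately (midranks; no ties here).
rank(x): 9->3, 14->7, 17->9, 8->2, 2->1, 10->4, 18->10, 16->8, 20->11, 12->5, 13->6
rank(y): 14->7, 6->3, 13->6, 16->8, 20->11, 17->9, 9->4, 10->5, 2->2, 18->10, 1->1
Step 2: d_i = R_x(i) - R_y(i); compute d_i^2.
  (3-7)^2=16, (7-3)^2=16, (9-6)^2=9, (2-8)^2=36, (1-11)^2=100, (4-9)^2=25, (10-4)^2=36, (8-5)^2=9, (11-2)^2=81, (5-10)^2=25, (6-1)^2=25
sum(d^2) = 378.
Step 3: rho = 1 - 6*378 / (11*(11^2 - 1)) = 1 - 2268/1320 = -0.718182.
Step 4: Under H0, t = rho * sqrt((n-2)/(1-rho^2)) = -3.0963 ~ t(9).
Step 5: Two-sided p-value from the t-distribution with 9 df = 0.012800.
Step 6: alpha = 0.05. reject H0.

rho = -0.7182, p = 0.012800, reject H0 at alpha = 0.05.


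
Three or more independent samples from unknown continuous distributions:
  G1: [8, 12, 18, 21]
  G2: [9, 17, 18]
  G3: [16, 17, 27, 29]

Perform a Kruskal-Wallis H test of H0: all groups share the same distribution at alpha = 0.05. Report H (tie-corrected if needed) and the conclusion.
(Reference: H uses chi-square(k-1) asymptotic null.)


Step 1: Combine all N = 11 observations and assign midranks.
sorted (value, group, rank): (8,G1,1), (9,G2,2), (12,G1,3), (16,G3,4), (17,G2,5.5), (17,G3,5.5), (18,G1,7.5), (18,G2,7.5), (21,G1,9), (27,G3,10), (29,G3,11)
Step 2: Sum ranks within each group.
R_1 = 20.5 (n_1 = 4)
R_2 = 15 (n_2 = 3)
R_3 = 30.5 (n_3 = 4)
Step 3: H = 12/(N(N+1)) * sum(R_i^2/n_i) - 3(N+1)
     = 12/(11*12) * (20.5^2/4 + 15^2/3 + 30.5^2/4) - 3*12
     = 0.090909 * 412.625 - 36
     = 1.511364.
Step 4: Ties present; correction factor C = 1 - 12/(11^3 - 11) = 0.990909. Corrected H = 1.511364 / 0.990909 = 1.525229.
Step 5: Under H0, H ~ chi^2(2); p-value = 0.466445.
Step 6: alpha = 0.05. fail to reject H0.

H = 1.5252, df = 2, p = 0.466445, fail to reject H0.


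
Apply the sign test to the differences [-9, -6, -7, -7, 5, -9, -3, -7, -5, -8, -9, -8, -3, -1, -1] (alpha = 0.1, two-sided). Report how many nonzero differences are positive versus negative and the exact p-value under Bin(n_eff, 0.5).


Step 1: Discard zero differences. Original n = 15; n_eff = number of nonzero differences = 15.
Nonzero differences (with sign): -9, -6, -7, -7, +5, -9, -3, -7, -5, -8, -9, -8, -3, -1, -1
Step 2: Count signs: positive = 1, negative = 14.
Step 3: Under H0: P(positive) = 0.5, so the number of positives S ~ Bin(15, 0.5).
Step 4: Two-sided exact p-value = sum of Bin(15,0.5) probabilities at or below the observed probability = 0.000977.
Step 5: alpha = 0.1. reject H0.

n_eff = 15, pos = 1, neg = 14, p = 0.000977, reject H0.


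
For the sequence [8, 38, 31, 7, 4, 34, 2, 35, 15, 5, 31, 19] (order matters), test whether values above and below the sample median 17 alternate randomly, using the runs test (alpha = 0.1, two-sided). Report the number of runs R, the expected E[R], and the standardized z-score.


Step 1: Compute median = 17; label A = above, B = below.
Labels in order: BAABBABABBAA  (n_A = 6, n_B = 6)
Step 2: Count runs R = 8.
Step 3: Under H0 (random ordering), E[R] = 2*n_A*n_B/(n_A+n_B) + 1 = 2*6*6/12 + 1 = 7.0000.
        Var[R] = 2*n_A*n_B*(2*n_A*n_B - n_A - n_B) / ((n_A+n_B)^2 * (n_A+n_B-1)) = 4320/1584 = 2.7273.
        SD[R] = 1.6514.
Step 4: Continuity-corrected z = (R - 0.5 - E[R]) / SD[R] = (8 - 0.5 - 7.0000) / 1.6514 = 0.3028.
Step 5: Two-sided p-value via normal approximation = 2*(1 - Phi(|z|)) = 0.762069.
Step 6: alpha = 0.1. fail to reject H0.

R = 8, z = 0.3028, p = 0.762069, fail to reject H0.
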